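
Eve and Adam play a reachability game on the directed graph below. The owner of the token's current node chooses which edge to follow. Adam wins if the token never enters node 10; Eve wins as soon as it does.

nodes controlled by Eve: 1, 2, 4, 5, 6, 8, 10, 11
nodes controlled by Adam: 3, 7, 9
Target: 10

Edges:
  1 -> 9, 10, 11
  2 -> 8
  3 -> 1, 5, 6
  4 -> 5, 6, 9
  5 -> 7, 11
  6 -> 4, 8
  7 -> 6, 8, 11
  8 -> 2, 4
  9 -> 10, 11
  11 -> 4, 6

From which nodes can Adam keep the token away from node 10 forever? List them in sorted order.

A0 = {10}
A1: add {1} — 1 (Eve) has 1→10.
A2 = A1; e.g. 2 (Eve) has no edge into A1. Fixed point.
Eve's attractor = {1, 10}; Adam avoids the target exactly from the complement.

2, 3, 4, 5, 6, 7, 8, 9, 11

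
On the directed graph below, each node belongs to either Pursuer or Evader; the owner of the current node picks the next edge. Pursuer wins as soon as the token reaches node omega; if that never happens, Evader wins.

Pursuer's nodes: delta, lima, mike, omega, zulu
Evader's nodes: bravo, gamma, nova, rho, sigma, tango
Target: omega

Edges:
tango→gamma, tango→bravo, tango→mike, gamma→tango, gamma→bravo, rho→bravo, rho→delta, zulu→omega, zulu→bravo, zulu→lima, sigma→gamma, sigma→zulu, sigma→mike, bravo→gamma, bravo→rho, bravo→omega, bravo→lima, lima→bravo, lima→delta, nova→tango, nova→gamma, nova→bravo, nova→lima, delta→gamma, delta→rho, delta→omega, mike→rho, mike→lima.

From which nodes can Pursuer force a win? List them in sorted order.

delta, lima, mike, omega, zulu

A0 = {omega}
A1: add {delta, zulu} — zulu (Pursuer) has zulu→omega; delta (Pursuer) has delta→omega.
A2: add {lima} — lima (Pursuer) has lima→delta.
A3: add {mike} — mike (Pursuer) has mike→lima.
A4 = A3; e.g. tango (Evader) can still go to gamma. Fixed point.
Pursuer's winning region = {delta, lima, mike, omega, zulu}.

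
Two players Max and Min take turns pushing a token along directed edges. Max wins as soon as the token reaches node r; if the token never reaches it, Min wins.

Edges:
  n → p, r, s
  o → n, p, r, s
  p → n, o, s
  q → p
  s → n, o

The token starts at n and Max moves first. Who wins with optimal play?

Max

Track states (vertex, player-to-move).
A0 = {(r,Max), (r,Min)}
A1: add {(n,Max), (o,Max)}.
(n,Max) ∈ A1 ⇒ Max forces the target.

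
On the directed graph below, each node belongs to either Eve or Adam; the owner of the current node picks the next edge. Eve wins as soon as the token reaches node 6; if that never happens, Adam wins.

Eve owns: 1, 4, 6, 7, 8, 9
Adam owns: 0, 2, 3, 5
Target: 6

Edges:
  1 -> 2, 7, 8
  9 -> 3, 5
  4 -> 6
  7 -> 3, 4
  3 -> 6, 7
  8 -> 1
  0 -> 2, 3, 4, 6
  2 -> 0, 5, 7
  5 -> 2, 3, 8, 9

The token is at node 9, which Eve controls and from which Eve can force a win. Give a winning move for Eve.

3

A0 = {6}
A1: add {4} — 4 (Eve) has 4→6.
A2: add {7} — 7 (Eve) has 7→4.
A3: add {1, 3} — 1 (Eve) has 1→7; 3 (Adam): all of {6, 7} already in.
A4: add {8, 9} — 8 (Eve) has 8→1; 9 (Eve) has 9→3.
A5 = A4; e.g. 0 (Adam) can still go to 2. Fixed point.
From 9, successor 3 is in the attractor (rank 3); the other successor 5 is not.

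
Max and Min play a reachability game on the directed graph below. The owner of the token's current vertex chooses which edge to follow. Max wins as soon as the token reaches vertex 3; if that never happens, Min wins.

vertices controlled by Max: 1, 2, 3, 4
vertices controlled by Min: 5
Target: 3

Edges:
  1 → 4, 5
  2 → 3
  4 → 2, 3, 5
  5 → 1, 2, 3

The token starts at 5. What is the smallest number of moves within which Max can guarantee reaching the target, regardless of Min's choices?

A0 = {3}
A1: add {2, 4} — 2 (Max) has 2→3; 4 (Max) has 4→3.
A2: add {1} — 1 (Max) has 1→4.
A3: add {5} — 5 (Min): all of {1, 2, 3} already in.
A3 = all vertices. Fixed point.
5 enters the attractor at level 3, so Max can force the target in 3 moves from there.

3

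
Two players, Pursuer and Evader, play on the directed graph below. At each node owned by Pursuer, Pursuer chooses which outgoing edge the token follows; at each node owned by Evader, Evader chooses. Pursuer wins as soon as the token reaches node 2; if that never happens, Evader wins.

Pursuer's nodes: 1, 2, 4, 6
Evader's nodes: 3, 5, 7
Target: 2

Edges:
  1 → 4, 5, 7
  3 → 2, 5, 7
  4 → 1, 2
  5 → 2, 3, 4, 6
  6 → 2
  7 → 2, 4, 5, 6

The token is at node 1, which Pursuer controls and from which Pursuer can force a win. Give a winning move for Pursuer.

4

A0 = {2}
A1: add {4, 6} — 4 (Pursuer) has 4→2; 6 (Pursuer) has 6→2.
A2: add {1} — 1 (Pursuer) has 1→4.
A3 = A2; e.g. 3 (Evader) can still go to 5. Fixed point.
From 1, successor 4 is in the attractor (rank 1); the other successors 5, 7 are not.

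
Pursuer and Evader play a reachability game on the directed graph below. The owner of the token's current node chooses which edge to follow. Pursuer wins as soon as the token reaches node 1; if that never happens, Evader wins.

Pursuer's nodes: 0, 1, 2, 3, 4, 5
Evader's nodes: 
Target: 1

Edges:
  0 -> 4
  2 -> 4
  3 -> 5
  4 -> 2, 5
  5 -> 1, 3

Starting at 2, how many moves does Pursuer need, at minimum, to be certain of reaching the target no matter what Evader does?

3

A0 = {1}
A1: add {5} — 5 (Pursuer) has 5→1.
A2: add {3, 4} — 3 (Pursuer) has 3→5; 4 (Pursuer) has 4→5.
A3: add {0, 2} — 0 (Pursuer) has 0→4; 2 (Pursuer) has 2→4.
A3 = all vertices. Fixed point.
2 enters the attractor at level 3, so Pursuer can force the target in 3 moves from there.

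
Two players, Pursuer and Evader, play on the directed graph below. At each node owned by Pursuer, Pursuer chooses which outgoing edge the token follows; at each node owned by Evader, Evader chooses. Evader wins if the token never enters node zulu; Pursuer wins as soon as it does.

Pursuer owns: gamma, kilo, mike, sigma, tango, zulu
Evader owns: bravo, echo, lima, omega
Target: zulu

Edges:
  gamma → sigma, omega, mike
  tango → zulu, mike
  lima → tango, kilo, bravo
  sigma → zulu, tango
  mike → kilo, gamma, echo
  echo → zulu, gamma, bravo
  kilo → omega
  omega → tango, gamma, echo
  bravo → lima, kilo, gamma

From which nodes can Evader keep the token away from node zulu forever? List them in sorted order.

A0 = {zulu}
A1: add {sigma, tango} — sigma (Pursuer) has sigma→zulu; tango (Pursuer) has tango→zulu.
A2: add {gamma} — gamma (Pursuer) has gamma→sigma.
A3: add {mike} — mike (Pursuer) has mike→gamma.
A4 = A3; e.g. lima (Evader) can still go to kilo. Fixed point.
Pursuer's attractor = {gamma, mike, sigma, tango, zulu}; Evader avoids the target exactly from the complement.

bravo, echo, kilo, lima, omega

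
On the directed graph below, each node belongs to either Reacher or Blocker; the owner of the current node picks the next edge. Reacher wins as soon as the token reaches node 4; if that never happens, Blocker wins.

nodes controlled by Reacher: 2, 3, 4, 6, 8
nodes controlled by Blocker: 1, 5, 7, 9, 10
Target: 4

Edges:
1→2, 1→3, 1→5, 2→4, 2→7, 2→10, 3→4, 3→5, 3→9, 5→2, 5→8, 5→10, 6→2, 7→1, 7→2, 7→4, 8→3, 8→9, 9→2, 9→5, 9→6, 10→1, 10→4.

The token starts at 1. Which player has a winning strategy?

A0 = {4}
A1: add {2, 3} — 2 (Reacher) has 2→4; 3 (Reacher) has 3→4.
A2: add {6, 8} — 6 (Reacher) has 6→2; 8 (Reacher) has 8→3.
A3 = A2; e.g. 1 (Blocker) can still go to 5. Fixed point.
1 never enters the attractor, so Blocker can avoid the target forever.

Blocker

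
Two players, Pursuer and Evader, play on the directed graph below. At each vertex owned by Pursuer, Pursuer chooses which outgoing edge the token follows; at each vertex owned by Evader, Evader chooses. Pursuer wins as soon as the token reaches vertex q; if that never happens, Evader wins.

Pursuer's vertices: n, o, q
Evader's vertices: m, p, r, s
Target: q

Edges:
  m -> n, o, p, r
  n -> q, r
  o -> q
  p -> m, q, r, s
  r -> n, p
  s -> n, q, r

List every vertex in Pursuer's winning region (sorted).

A0 = {q}
A1: add {n, o} — n (Pursuer) has n→q; o (Pursuer) has o→q.
A2 = A1; e.g. m (Evader) can still go to p. Fixed point.
Pursuer's winning region = {n, o, q}.

n, o, q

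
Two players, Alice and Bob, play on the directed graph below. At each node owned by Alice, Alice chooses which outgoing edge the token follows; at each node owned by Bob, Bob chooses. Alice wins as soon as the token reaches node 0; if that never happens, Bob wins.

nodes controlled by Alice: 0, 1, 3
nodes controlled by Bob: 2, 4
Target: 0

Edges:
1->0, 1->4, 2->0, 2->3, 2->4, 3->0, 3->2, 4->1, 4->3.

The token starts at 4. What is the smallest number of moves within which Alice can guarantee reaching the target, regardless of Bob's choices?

2

A0 = {0}
A1: add {1, 3} — 1 (Alice) has 1→0; 3 (Alice) has 3→0.
A2: add {4} — 4 (Bob): all of {1, 3} already in.
4 enters the attractor at level 2, so Alice can force the target in 2 moves from there.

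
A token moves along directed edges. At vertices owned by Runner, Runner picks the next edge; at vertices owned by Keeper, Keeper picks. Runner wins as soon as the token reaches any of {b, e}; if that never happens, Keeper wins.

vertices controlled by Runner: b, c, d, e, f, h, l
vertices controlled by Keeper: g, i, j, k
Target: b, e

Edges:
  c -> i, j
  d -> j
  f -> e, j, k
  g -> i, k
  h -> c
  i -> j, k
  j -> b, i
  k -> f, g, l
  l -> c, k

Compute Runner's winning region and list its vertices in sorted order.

A0 = {b, e}
A1: add {f} — f (Runner) has f→e.
A2 = A1; e.g. c (Runner) has no edge into A1. Fixed point.
Runner's winning region = {b, e, f}.

b, e, f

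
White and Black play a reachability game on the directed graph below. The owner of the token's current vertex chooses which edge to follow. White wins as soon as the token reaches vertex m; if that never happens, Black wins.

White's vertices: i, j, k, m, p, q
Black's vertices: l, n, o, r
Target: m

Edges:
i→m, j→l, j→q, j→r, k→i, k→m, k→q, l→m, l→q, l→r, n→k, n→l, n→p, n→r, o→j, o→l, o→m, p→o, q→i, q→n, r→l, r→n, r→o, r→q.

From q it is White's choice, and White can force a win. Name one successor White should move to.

i

A0 = {m}
A1: add {i, k} — i (White) has i→m; k (White) has k→m.
A2: add {q} — q (White) has q→i.
A3: add {j} — j (White) has j→q.
A4 = A3; e.g. l (Black) can still go to r. Fixed point.
From q, successor i is in the attractor (rank 1); the other successor n is not.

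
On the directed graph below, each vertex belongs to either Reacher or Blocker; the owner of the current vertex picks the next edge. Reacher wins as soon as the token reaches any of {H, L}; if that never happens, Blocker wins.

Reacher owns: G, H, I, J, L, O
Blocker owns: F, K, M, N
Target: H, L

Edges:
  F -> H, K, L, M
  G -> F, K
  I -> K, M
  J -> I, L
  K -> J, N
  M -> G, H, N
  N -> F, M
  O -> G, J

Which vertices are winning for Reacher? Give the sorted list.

A0 = {H, L}
A1: add {J} — J (Reacher) has J→L.
A2: add {O} — O (Reacher) has O→J.
A3 = A2; e.g. F (Blocker) can still go to K. Fixed point.
Reacher's winning region = {H, J, L, O}.

H, J, L, O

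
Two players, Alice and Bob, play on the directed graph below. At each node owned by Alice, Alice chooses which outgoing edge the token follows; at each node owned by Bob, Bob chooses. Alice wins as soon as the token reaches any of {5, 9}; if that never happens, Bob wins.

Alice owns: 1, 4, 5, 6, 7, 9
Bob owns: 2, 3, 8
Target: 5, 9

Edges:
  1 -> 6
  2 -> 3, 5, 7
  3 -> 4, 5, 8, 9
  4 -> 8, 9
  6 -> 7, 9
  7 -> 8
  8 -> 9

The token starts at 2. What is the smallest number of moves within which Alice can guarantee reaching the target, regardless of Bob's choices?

3

A0 = {5, 9}
A1: add {4, 6, 8} — 4 (Alice) has 4→9; 6 (Alice) has 6→9; 8 (Bob): all of {9} already in.
A2: add {1, 3, 7} — 1 (Alice) has 1→6; 3 (Bob): all of {4, 5, 8, 9} already in; 7 (Alice) has 7→8.
A3: add {2} — 2 (Bob): all of {3, 5, 7} already in.
A3 = all vertices. Fixed point.
2 enters the attractor at level 3, so Alice can force the target in 3 moves from there.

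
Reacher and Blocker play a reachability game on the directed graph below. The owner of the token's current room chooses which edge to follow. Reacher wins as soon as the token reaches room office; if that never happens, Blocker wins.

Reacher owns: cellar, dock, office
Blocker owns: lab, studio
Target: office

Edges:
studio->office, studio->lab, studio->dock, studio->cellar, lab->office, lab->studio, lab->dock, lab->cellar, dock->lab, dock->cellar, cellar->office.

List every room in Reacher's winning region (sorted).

cellar, dock, office

A0 = {office}
A1: add {cellar} — cellar (Reacher) has cellar→office.
A2: add {dock} — dock (Reacher) has dock→cellar.
A3 = A2; e.g. studio (Blocker) can still go to lab. Fixed point.
Reacher's winning region = {cellar, dock, office}.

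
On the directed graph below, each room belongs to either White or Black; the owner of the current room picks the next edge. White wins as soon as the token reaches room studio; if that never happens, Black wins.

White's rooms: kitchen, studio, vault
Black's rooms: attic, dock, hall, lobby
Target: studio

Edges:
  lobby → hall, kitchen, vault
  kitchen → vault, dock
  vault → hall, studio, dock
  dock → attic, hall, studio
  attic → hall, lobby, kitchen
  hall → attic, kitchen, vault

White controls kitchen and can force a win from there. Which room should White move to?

vault

A0 = {studio}
A1: add {vault} — vault (White) has vault→studio.
A2: add {kitchen} — kitchen (White) has kitchen→vault.
A3 = A2; e.g. attic (Black) can still go to hall. Fixed point.
From kitchen, successor vault is in the attractor (rank 1); the other successor dock is not.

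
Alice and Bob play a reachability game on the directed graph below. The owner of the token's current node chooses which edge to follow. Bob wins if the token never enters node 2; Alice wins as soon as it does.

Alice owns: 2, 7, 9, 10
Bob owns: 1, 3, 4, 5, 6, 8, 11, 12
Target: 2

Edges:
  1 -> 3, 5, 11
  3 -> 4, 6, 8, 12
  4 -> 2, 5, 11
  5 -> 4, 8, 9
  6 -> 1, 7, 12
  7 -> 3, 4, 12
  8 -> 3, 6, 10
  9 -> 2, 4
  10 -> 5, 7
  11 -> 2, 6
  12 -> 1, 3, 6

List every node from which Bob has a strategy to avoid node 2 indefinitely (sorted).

A0 = {2}
A1: add {9} — 9 (Alice) has 9→2.
A2 = A1; e.g. 1 (Bob) can still go to 3. Fixed point.
Alice's attractor = {2, 9}; Bob avoids the target exactly from the complement.

1, 3, 4, 5, 6, 7, 8, 10, 11, 12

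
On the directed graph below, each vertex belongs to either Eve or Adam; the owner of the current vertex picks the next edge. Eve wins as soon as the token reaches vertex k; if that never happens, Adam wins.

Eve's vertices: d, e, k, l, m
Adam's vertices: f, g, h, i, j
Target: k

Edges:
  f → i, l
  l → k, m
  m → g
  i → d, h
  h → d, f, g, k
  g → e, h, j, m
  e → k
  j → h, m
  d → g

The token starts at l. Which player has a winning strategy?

Eve

A0 = {k}
A1: add {e, l} — e (Eve) has e→k; l (Eve) has l→k.
A2 = A1; e.g. d (Eve) has no edge into A1. Fixed point.
l ∈ A1, so Eve can force the target.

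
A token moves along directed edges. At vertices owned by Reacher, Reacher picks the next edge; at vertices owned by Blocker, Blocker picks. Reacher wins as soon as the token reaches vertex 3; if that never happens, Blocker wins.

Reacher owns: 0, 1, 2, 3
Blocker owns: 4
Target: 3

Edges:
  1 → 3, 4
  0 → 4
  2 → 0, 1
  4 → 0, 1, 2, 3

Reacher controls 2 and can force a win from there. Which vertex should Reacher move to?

1

A0 = {3}
A1: add {1} — 1 (Reacher) has 1→3.
A2: add {2} — 2 (Reacher) has 2→1.
A3 = A2; e.g. 0 (Reacher) has no edge into A2. Fixed point.
From 2, successor 1 is in the attractor (rank 1); the other successor 0 is not.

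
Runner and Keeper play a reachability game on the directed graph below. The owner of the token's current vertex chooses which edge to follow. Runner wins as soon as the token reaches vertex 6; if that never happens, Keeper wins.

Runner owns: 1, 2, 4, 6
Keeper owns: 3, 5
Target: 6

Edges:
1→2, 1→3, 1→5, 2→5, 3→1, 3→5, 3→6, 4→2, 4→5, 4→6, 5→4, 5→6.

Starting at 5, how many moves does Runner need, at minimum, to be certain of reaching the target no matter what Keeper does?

A0 = {6}
A1: add {4} — 4 (Runner) has 4→6.
A2: add {5} — 5 (Keeper): all of {4, 6} already in.
5 enters the attractor at level 2, so Runner can force the target in 2 moves from there.

2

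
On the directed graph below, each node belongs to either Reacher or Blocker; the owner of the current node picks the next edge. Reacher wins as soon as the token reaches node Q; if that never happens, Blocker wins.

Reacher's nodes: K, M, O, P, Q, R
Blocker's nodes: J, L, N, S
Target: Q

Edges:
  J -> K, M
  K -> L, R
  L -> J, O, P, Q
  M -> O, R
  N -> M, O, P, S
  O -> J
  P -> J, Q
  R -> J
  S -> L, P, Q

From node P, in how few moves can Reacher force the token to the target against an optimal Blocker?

1

A0 = {Q}
A1: add {P} — P (Reacher) has P→Q.
A2 = A1; e.g. J (Blocker) can still go to K. Fixed point.
P enters the attractor at level 1, so Reacher can force the target in 1 move from there.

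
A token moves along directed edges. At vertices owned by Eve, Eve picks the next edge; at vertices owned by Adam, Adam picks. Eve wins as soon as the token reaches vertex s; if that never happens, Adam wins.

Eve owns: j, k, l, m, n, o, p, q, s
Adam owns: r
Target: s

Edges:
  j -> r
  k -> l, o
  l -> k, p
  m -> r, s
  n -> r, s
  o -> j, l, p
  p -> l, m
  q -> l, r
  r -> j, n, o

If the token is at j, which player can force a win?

A0 = {s}
A1: add {m, n} — m (Eve) has m→s; n (Eve) has n→s.
A2: add {p} — p (Eve) has p→m.
A3: add {l, o} — l (Eve) has l→p; o (Eve) has o→p.
A4: add {k, q} — k (Eve) has k→l; q (Eve) has q→l.
A5 = A4; e.g. j (Eve) has no edge into A4. Fixed point.
j never enters the attractor, so Adam can avoid the target forever.

Adam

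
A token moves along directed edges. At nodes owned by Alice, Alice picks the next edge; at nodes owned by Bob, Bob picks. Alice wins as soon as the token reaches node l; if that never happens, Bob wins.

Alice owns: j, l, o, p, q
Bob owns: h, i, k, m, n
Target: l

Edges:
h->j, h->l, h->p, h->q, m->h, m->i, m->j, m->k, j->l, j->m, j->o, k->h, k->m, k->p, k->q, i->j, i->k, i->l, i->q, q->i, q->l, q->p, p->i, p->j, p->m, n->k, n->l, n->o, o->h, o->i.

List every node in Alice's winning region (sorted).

A0 = {l}
A1: add {j, q} — j (Alice) has j→l; q (Alice) has q→l.
A2: add {p} — p (Alice) has p→j.
A3: add {h} — h (Bob): all of {j, l, p, q} already in.
A4: add {o} — o (Alice) has o→h.
A5 = A4; e.g. i (Bob) can still go to k. Fixed point.
Alice's winning region = {h, j, l, o, p, q}.

h, j, l, o, p, q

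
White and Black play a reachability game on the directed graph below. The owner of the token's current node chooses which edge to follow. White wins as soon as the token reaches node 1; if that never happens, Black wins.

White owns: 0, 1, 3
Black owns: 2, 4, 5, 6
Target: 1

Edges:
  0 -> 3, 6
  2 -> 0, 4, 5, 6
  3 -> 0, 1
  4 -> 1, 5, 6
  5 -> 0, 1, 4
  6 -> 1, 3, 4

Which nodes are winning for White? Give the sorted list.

0, 1, 3

A0 = {1}
A1: add {3} — 3 (White) has 3→1.
A2: add {0} — 0 (White) has 0→3.
A3 = A2; e.g. 2 (Black) can still go to 4. Fixed point.
White's winning region = {0, 1, 3}.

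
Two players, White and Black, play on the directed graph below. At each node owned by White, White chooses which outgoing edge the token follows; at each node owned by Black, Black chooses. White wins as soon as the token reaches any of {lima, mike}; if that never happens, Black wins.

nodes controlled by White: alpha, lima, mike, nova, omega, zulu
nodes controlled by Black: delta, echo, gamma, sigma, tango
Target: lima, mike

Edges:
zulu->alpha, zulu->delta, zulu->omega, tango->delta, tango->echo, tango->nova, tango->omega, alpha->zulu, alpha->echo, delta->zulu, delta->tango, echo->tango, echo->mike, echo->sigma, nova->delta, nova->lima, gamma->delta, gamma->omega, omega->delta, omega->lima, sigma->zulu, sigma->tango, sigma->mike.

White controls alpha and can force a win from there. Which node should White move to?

zulu

A0 = {lima, mike}
A1: add {nova, omega} — nova (White) has nova→lima; omega (White) has omega→lima.
A2: add {zulu} — zulu (White) has zulu→omega.
A3: add {alpha} — alpha (White) has alpha→zulu.
A4 = A3; e.g. tango (Black) can still go to delta. Fixed point.
From alpha, successor zulu is in the attractor (rank 2); the other successor echo is not.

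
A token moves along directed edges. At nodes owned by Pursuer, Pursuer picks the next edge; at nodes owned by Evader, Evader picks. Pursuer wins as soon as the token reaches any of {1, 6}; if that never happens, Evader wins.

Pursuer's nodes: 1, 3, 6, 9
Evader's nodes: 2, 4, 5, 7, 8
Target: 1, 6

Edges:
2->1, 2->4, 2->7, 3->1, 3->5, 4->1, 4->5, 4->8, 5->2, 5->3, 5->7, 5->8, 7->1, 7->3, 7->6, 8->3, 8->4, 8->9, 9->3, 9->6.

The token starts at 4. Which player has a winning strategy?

A0 = {1, 6}
A1: add {3, 9} — 3 (Pursuer) has 3→1; 9 (Pursuer) has 9→6.
A2: add {7} — 7 (Evader): all of {1, 3, 6} already in.
A3 = A2; e.g. 2 (Evader) can still go to 4. Fixed point.
4 never enters the attractor, so Evader can avoid the target forever.

Evader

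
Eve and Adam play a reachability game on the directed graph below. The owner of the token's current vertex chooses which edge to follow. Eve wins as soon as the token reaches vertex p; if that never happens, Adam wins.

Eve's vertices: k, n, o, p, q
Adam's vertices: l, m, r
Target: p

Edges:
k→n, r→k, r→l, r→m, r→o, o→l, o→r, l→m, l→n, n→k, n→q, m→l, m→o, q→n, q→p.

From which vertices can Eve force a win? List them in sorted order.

k, n, p, q

A0 = {p}
A1: add {q} — q (Eve) has q→p.
A2: add {n} — n (Eve) has n→q.
A3: add {k} — k (Eve) has k→n.
A4 = A3; e.g. l (Adam) can still go to m. Fixed point.
Eve's winning region = {k, n, p, q}.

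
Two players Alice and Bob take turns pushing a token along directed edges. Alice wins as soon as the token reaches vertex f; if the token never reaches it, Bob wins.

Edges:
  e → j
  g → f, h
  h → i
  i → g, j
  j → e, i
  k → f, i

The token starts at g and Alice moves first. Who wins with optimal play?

Track states (vertex, player-to-move).
A0 = {(f,Alice), (f,Bob)}
A1: add {(g,Alice), (k,Alice)}.
(g,Alice) ∈ A1 ⇒ Alice forces the target.

Alice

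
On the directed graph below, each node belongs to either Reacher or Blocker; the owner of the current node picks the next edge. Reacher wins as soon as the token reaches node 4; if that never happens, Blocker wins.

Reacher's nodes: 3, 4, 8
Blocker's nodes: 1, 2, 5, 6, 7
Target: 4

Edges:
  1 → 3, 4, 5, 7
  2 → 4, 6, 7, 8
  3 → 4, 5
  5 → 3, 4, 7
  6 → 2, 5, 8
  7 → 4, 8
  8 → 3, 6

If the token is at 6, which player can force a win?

A0 = {4}
A1: add {3} — 3 (Reacher) has 3→4.
A2: add {8} — 8 (Reacher) has 8→3.
A3: add {7} — 7 (Blocker): all of {4, 8} already in.
A4: add {5} — 5 (Blocker): all of {3, 4, 7} already in.
A5: add {1} — 1 (Blocker): all of {3, 4, 5, 7} already in.
A6 = A5; e.g. 2 (Blocker) can still go to 6. Fixed point.
6 never enters the attractor, so Blocker can avoid the target forever.

Blocker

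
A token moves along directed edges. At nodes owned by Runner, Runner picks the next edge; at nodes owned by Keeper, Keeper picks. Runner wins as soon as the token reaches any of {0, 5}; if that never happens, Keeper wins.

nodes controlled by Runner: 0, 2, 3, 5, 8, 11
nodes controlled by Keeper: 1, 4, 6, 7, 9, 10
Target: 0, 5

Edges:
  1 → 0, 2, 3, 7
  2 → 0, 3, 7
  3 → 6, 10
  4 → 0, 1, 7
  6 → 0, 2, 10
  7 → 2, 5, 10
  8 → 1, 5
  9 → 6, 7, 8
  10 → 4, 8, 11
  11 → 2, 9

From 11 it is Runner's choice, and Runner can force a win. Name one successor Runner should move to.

A0 = {0, 5}
A1: add {2, 8} — 2 (Runner) has 2→0; 8 (Runner) has 8→5.
A2: add {11} — 11 (Runner) has 11→2.
A3 = A2; e.g. 1 (Keeper) can still go to 3. Fixed point.
From 11, successor 2 is in the attractor (rank 1); the other successor 9 is not.

2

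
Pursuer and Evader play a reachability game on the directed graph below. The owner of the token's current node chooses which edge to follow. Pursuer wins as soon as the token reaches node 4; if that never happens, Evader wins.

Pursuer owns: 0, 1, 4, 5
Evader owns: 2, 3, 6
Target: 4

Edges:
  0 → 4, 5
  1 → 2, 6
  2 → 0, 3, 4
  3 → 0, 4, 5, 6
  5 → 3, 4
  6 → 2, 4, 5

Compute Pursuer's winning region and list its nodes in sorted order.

0, 4, 5

A0 = {4}
A1: add {0, 5} — 0 (Pursuer) has 0→4; 5 (Pursuer) has 5→4.
A2 = A1; e.g. 1 (Pursuer) has no edge into A1. Fixed point.
Pursuer's winning region = {0, 4, 5}.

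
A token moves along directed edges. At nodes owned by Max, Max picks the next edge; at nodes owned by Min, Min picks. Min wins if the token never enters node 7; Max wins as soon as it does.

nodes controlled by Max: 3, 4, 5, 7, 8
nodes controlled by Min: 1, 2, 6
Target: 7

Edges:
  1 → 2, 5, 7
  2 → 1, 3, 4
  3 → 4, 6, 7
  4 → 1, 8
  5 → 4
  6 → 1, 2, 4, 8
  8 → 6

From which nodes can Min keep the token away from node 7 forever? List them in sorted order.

1, 2, 4, 5, 6, 8

A0 = {7}
A1: add {3} — 3 (Max) has 3→7.
A2 = A1; e.g. 1 (Min) can still go to 2. Fixed point.
Max's attractor = {3, 7}; Min avoids the target exactly from the complement.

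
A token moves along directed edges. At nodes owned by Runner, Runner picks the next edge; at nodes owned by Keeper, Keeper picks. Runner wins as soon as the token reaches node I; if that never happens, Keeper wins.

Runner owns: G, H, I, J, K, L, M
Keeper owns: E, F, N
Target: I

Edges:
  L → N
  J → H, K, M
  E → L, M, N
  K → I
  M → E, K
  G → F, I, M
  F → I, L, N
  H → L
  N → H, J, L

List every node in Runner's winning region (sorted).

A0 = {I}
A1: add {G, K} — G (Runner) has G→I; K (Runner) has K→I.
A2: add {J, M} — J (Runner) has J→K; M (Runner) has M→K.
A3 = A2; e.g. E (Keeper) can still go to L. Fixed point.
Runner's winning region = {G, I, J, K, M}.

G, I, J, K, M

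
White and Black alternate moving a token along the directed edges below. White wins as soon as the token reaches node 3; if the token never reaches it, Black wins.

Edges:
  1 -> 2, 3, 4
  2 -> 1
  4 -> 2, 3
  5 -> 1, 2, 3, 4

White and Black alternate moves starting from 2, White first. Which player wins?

Track states (vertex, player-to-move).
A0 = {(3,White), (3,Black)}
A1: add {(1,White), (4,White), (5,White)}.
A2: add {(2,Black)}.
A3 = A2; e.g. (1,Black) stays out. (2,White) never enters ⇒ Black avoids the target.

Black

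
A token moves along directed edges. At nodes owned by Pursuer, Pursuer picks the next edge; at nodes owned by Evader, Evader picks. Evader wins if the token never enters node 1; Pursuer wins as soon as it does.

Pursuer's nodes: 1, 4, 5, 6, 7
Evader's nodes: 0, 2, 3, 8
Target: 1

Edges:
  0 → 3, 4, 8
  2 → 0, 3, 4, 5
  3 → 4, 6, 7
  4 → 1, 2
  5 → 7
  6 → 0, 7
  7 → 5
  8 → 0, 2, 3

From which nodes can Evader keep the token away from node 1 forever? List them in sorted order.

0, 2, 3, 5, 6, 7, 8

A0 = {1}
A1: add {4} — 4 (Pursuer) has 4→1.
A2 = A1; e.g. 0 (Evader) can still go to 3. Fixed point.
Pursuer's attractor = {1, 4}; Evader avoids the target exactly from the complement.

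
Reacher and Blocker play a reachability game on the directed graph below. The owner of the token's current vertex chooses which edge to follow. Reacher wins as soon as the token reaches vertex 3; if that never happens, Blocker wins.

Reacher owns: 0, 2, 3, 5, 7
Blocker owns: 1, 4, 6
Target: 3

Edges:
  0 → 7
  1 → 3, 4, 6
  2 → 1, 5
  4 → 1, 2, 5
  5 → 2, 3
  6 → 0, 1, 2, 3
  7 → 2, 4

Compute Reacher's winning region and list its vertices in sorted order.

0, 2, 3, 5, 7

A0 = {3}
A1: add {5} — 5 (Reacher) has 5→3.
A2: add {2} — 2 (Reacher) has 2→5.
A3: add {7} — 7 (Reacher) has 7→2.
A4: add {0} — 0 (Reacher) has 0→7.
A5 = A4; e.g. 1 (Blocker) can still go to 4. Fixed point.
Reacher's winning region = {0, 2, 3, 5, 7}.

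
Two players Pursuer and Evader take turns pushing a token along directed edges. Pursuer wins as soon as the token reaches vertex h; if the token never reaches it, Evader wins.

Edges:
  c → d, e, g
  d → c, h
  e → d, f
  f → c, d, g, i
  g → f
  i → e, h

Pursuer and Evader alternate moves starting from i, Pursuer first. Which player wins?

Pursuer

Track states (vertex, player-to-move).
A0 = {(h,Pursuer), (h,Evader)}
A1: add {(d,Pursuer), (i,Pursuer)}.
(i,Pursuer) ∈ A1 ⇒ Pursuer forces the target.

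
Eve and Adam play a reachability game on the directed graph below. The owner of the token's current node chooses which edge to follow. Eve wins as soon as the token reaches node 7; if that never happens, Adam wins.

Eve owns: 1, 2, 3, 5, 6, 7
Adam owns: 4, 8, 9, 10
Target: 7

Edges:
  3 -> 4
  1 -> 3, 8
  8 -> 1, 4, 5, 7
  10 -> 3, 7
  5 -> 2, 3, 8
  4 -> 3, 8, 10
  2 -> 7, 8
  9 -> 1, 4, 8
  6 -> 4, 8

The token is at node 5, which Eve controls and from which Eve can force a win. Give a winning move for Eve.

2

A0 = {7}
A1: add {2} — 2 (Eve) has 2→7.
A2: add {5} — 5 (Eve) has 5→2.
A3 = A2; e.g. 1 (Eve) has no edge into A2. Fixed point.
From 5, successor 2 is in the attractor (rank 1); the other successors 3, 8 are not.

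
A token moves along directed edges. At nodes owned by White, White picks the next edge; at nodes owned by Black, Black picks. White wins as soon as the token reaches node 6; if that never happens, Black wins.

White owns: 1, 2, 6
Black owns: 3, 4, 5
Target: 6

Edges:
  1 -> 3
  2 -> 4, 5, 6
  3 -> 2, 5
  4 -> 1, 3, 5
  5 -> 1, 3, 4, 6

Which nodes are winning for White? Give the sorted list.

A0 = {6}
A1: add {2} — 2 (White) has 2→6.
A2 = A1; e.g. 1 (White) has no edge into A1. Fixed point.
White's winning region = {2, 6}.

2, 6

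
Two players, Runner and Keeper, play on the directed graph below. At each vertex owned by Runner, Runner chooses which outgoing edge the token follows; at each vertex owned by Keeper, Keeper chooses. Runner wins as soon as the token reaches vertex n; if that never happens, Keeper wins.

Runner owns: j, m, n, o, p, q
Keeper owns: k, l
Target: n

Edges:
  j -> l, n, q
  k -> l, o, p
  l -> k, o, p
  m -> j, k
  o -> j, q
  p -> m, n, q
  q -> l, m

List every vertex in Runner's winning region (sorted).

j, m, n, o, p, q

A0 = {n}
A1: add {j, p} — j (Runner) has j→n; p (Runner) has p→n.
A2: add {m, o} — m (Runner) has m→j; o (Runner) has o→j.
A3: add {q} — q (Runner) has q→m.
A4 = A3; e.g. k (Keeper) can still go to l. Fixed point.
Runner's winning region = {j, m, n, o, p, q}.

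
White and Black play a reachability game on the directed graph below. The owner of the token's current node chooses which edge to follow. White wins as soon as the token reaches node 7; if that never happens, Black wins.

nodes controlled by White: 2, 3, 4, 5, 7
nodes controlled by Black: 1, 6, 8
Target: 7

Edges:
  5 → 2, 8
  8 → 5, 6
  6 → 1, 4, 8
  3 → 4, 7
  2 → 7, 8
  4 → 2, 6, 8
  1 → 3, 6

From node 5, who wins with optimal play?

White

A0 = {7}
A1: add {2, 3} — 2 (White) has 2→7; 3 (White) has 3→7.
A2: add {4, 5} — 4 (White) has 4→2; 5 (White) has 5→2.
A3 = A2; e.g. 1 (Black) can still go to 6. Fixed point.
5 ∈ A2, so White can force the target.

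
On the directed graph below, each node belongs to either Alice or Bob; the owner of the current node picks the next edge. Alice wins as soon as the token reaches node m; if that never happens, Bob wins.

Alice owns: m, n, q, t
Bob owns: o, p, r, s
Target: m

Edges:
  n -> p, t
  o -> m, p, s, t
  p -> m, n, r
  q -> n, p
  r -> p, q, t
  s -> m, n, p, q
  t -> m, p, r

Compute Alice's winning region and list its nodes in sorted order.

A0 = {m}
A1: add {t} — t (Alice) has t→m.
A2: add {n} — n (Alice) has n→t.
A3: add {q} — q (Alice) has q→n.
A4 = A3; e.g. o (Bob) can still go to p. Fixed point.
Alice's winning region = {m, n, q, t}.

m, n, q, t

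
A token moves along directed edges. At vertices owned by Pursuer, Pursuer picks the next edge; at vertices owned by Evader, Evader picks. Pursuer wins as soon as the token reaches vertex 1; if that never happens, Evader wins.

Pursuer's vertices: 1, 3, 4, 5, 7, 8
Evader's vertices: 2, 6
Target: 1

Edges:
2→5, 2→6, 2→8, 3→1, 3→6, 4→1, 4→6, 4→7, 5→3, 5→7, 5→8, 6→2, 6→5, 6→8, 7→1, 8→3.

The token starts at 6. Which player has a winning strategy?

A0 = {1}
A1: add {3, 4, 7} — 3 (Pursuer) has 3→1; 4 (Pursuer) has 4→1; 7 (Pursuer) has 7→1.
A2: add {5, 8} — 5 (Pursuer) has 5→3; 8 (Pursuer) has 8→3.
A3 = A2; e.g. 2 (Evader) can still go to 6. Fixed point.
6 never enters the attractor, so Evader can avoid the target forever.

Evader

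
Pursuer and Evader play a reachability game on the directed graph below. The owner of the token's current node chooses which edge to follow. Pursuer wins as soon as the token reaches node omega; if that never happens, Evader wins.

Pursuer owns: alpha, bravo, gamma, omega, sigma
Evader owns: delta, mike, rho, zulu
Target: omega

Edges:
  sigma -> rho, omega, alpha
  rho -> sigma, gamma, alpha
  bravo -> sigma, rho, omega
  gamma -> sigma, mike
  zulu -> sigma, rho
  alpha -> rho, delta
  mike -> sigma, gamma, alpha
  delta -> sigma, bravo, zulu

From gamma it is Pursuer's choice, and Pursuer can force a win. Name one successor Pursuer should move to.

sigma

A0 = {omega}
A1: add {bravo, sigma} — sigma (Pursuer) has sigma→omega; bravo (Pursuer) has bravo→omega.
A2: add {gamma} — gamma (Pursuer) has gamma→sigma.
A3 = A2; e.g. rho (Evader) can still go to alpha. Fixed point.
From gamma, successor sigma is in the attractor (rank 1); the other successor mike is not.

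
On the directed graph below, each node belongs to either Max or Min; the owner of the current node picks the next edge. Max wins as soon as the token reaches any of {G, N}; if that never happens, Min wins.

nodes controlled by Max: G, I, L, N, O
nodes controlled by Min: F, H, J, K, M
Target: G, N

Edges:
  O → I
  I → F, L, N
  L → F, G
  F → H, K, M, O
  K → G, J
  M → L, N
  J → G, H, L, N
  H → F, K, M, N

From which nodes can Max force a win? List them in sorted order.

A0 = {G, N}
A1: add {I, L} — I (Max) has I→N; L (Max) has L→G.
A2: add {M, O} — M (Min): all of {L, N} already in; O (Max) has O→I.
A3 = A2; e.g. F (Min) can still go to H. Fixed point.
Max's winning region = {G, I, L, M, N, O}.

G, I, L, M, N, O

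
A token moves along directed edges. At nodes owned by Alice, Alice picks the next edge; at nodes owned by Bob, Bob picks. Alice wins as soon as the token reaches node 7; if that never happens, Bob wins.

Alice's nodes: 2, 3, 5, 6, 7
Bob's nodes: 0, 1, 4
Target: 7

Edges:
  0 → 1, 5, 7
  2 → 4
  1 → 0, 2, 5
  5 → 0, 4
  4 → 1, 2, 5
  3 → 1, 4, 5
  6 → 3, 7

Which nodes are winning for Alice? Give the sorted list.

A0 = {7}
A1: add {6} — 6 (Alice) has 6→7.
A2 = A1; e.g. 0 (Bob) can still go to 1. Fixed point.
Alice's winning region = {6, 7}.

6, 7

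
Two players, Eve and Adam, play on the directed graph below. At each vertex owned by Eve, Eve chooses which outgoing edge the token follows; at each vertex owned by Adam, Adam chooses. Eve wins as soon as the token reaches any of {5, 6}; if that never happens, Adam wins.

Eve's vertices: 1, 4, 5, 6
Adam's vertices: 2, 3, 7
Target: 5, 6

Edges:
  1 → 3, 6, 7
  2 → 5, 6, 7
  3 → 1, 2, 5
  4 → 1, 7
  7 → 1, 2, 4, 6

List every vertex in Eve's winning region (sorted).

1, 4, 5, 6

A0 = {5, 6}
A1: add {1} — 1 (Eve) has 1→6.
A2: add {4} — 4 (Eve) has 4→1.
A3 = A2; e.g. 2 (Adam) can still go to 7. Fixed point.
Eve's winning region = {1, 4, 5, 6}.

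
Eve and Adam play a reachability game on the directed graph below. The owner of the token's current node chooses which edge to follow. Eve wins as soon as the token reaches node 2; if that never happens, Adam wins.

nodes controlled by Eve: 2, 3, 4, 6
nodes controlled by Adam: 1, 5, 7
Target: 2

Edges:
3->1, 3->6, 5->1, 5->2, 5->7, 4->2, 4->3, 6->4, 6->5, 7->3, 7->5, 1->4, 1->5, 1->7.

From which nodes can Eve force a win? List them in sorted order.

A0 = {2}
A1: add {4} — 4 (Eve) has 4→2.
A2: add {6} — 6 (Eve) has 6→4.
A3: add {3} — 3 (Eve) has 3→6.
A4 = A3; e.g. 1 (Adam) can still go to 5. Fixed point.
Eve's winning region = {2, 3, 4, 6}.

2, 3, 4, 6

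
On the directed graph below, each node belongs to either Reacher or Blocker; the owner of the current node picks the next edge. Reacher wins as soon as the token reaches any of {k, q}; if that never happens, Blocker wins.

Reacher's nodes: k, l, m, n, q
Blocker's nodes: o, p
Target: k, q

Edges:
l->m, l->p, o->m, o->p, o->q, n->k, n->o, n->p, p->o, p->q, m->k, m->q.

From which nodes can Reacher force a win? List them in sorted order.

k, l, m, n, q

A0 = {k, q}
A1: add {m, n} — m (Reacher) has m→k; n (Reacher) has n→k.
A2: add {l} — l (Reacher) has l→m.
A3 = A2; e.g. o (Blocker) can still go to p. Fixed point.
Reacher's winning region = {k, l, m, n, q}.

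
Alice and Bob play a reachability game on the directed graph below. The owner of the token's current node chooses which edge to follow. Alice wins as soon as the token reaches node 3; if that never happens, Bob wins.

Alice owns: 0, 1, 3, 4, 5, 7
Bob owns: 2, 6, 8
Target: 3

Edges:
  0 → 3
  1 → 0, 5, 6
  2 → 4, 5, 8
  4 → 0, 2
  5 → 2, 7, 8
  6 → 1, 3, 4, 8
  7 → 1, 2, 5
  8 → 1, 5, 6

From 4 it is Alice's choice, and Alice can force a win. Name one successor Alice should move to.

0

A0 = {3}
A1: add {0} — 0 (Alice) has 0→3.
A2: add {1, 4} — 1 (Alice) has 1→0; 4 (Alice) has 4→0.
A3: add {7} — 7 (Alice) has 7→1.
A4: add {5} — 5 (Alice) has 5→7.
A5 = A4; e.g. 2 (Bob) can still go to 8. Fixed point.
From 4, successor 0 is in the attractor (rank 1); the other successor 2 is not.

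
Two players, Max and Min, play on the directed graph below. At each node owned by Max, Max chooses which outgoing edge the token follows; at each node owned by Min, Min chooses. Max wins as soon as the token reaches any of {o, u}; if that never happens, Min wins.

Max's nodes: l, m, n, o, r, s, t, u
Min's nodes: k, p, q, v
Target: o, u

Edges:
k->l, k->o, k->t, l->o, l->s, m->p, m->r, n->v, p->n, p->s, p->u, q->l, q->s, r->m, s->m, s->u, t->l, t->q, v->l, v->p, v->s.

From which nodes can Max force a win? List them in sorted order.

k, l, o, q, s, t, u

A0 = {o, u}
A1: add {l, s} — l (Max) has l→o; s (Max) has s→u.
A2: add {q, t} — q (Min): all of {l, s} already in; t (Max) has t→l.
A3: add {k} — k (Min): all of {l, o, t} already in.
A4 = A3; e.g. m (Max) has no edge into A3. Fixed point.
Max's winning region = {k, l, o, q, s, t, u}.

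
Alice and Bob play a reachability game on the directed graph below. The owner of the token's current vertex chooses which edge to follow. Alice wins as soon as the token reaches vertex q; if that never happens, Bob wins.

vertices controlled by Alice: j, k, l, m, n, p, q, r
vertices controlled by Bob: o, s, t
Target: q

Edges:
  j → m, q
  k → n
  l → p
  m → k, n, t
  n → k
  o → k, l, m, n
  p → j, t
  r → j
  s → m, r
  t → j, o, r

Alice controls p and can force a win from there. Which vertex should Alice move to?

j

A0 = {q}
A1: add {j} — j (Alice) has j→q.
A2: add {p, r} — p (Alice) has p→j; r (Alice) has r→j.
A3: add {l} — l (Alice) has l→p.
A4 = A3; e.g. k (Alice) has no edge into A3. Fixed point.
From p, successor j is in the attractor (rank 1); the other successor t is not.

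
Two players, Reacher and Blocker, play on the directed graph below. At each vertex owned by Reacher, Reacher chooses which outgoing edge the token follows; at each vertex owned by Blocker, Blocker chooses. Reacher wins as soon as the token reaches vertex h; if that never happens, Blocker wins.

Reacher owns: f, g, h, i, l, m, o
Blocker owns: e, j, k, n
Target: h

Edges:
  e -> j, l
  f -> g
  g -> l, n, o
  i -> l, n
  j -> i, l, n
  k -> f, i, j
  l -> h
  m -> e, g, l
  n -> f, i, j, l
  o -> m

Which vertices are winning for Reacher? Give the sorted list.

f, g, h, i, l, m, o

A0 = {h}
A1: add {l} — l (Reacher) has l→h.
A2: add {g, i, m} — g (Reacher) has g→l; i (Reacher) has i→l; m (Reacher) has m→l.
A3: add {f, o} — f (Reacher) has f→g; o (Reacher) has o→m.
A4 = A3; e.g. e (Blocker) can still go to j. Fixed point.
Reacher's winning region = {f, g, h, i, l, m, o}.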